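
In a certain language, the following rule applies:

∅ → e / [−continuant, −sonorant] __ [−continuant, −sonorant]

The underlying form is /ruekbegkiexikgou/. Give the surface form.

/k/ and /b/ form a stop–stop cluster, so [e] is inserted between them.
/g/ and /k/ form a stop–stop cluster, so [e] is inserted between them.
/k/ and /g/ form a stop–stop cluster, so [e] is inserted between them.
Surface form: [ruekebegekiexikegou].

ruekebegekiexikegou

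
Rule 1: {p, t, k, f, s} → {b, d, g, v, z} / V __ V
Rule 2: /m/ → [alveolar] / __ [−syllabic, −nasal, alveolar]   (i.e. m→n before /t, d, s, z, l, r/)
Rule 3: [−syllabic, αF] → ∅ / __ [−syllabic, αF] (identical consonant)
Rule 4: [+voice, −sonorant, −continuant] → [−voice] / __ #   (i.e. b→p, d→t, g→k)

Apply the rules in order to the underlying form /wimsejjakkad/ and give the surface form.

Rule 1 (intervocalic voicing): no segment meets the environment; /wimsejjakkad/ is unchanged.
Rule 2 (nasal place assimilation): /m/ precedes the alveolar consonant /s/, so it assimilates in place to [n]. /wimsejjakkad/ → winsejjakkad.
Rule 3 (degemination): /jj/ is a geminate; the first /j/ deletes. /kk/ is a geminate; the first /k/ deletes. /winsejjakkad/ → winsejakad.
Rule 4 (final devoicing): /d/ is a voiced stop in word-final position, so it devoices to [t]. /winsejakad/ → winsejakat.

winsejakat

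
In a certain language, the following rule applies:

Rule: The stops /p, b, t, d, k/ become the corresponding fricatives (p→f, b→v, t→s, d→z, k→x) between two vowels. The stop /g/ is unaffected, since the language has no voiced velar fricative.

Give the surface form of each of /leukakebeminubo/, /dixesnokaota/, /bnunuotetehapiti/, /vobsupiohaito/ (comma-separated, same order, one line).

leuxaxeveminuvo, dixesnoxaosa, bnunuosesehafisi, vobsufiohaiso

/leukakebeminubo/: /k/ is a stop between vowels /u/ and /a/, so it spirantizes to the fricative [x]. /k/ is a stop between vowels /a/ and /e/, so it spirantizes to the fricative [x]. /b/ is a stop between vowels /e/ and /e/, so it spirantizes to the fricative [v]. /b/ is a stop between vowels /u/ and /o/, so it spirantizes to the fricative [v]. → [leuxaxeveminuvo].
/dixesnokaota/: /k/ is a stop between vowels /o/ and /a/, so it spirantizes to the fricative [x]. /t/ is a stop between vowels /o/ and /a/, so it spirantizes to the fricative [s]. → [dixesnoxaosa].
/bnunuotetehapiti/: /t/ is a stop between vowels /o/ and /e/, so it spirantizes to the fricative [s]. /t/ is a stop between vowels /e/ and /e/, so it spirantizes to the fricative [s]. /p/ is a stop between vowels /a/ and /i/, so it spirantizes to the fricative [f]. /t/ is a stop between vowels /i/ and /i/, so it spirantizes to the fricative [s]. → [bnunuosesehafisi].
/vobsupiohaito/: /p/ is a stop between vowels /u/ and /i/, so it spirantizes to the fricative [f]. /t/ is a stop between vowels /i/ and /o/, so it spirantizes to the fricative [s]. → [vobsufiohaiso].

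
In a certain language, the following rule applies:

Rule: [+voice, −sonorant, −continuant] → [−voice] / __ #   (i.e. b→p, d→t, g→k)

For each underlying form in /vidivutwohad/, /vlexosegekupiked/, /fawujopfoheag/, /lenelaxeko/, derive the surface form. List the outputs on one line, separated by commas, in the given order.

/vidivutwohad/: /d/ is a voiced stop in word-final position, so it devoices to [t]. → [vidivutwohat].
/vlexosegekupiked/: /d/ is a voiced stop in word-final position, so it devoices to [t]. → [vlexosegekupiket].
/fawujopfoheag/: /g/ is a voiced stop in word-final position, so it devoices to [k]. → [fawujopfoheak].
/lenelaxeko/: the rule's environment is not met; surfaces unchanged as [lenelaxeko].

vidivutwohat, vlexosegekupiket, fawujopfoheak, lenelaxeko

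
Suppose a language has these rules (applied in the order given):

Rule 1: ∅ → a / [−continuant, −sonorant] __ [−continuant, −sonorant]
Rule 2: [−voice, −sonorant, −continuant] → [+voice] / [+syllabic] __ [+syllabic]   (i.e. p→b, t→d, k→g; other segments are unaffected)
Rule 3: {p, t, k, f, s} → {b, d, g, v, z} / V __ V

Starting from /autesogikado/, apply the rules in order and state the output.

Rule 1 (stop-cluster a-epenthesis): no segment meets the environment; /autesogikado/ is unchanged.
Rule 2 (intervocalic voicing): /t/ is a voiceless stop between vowels /u/ and /e/, so it voices to [d]. /k/ is a voiceless stop between vowels /i/ and /a/, so it voices to [g]. /autesogikado/ → audesogigado.
Rule 3 (intervocalic voicing): /s/ is a voiceless obstruent between vowels /e/ and /o/, so it voices to [z]. /audesogigado/ → audezogigado.

audezogigado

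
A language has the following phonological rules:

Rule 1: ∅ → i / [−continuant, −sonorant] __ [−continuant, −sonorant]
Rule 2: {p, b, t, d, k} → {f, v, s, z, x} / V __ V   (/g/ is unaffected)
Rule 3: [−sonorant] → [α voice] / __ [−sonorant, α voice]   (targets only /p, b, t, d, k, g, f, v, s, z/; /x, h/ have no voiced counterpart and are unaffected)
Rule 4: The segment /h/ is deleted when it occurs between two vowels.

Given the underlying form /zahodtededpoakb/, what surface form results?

Rule 1 (stop-cluster i-epenthesis): /d/ and /t/ form a stop–stop cluster, so [i] is inserted between them. /d/ and /p/ form a stop–stop cluster, so [i] is inserted between them. /k/ and /b/ form a stop–stop cluster, so [i] is inserted between them. /zahodtededpoakb/ → zahoditededipoakib.
Rule 2 (intervocalic spirantization): /d/ is a stop between vowels /o/ and /i/, so it spirantizes to the fricative [z]. /t/ is a stop between vowels /i/ and /e/, so it spirantizes to the fricative [s]. /d/ is a stop between vowels /e/ and /e/, so it spirantizes to the fricative [z]. /d/ is a stop between vowels /e/ and /i/, so it spirantizes to the fricative [z]. /p/ is a stop between vowels /i/ and /o/, so it spirantizes to the fricative [f]. /k/ is a stop between vowels /a/ and /i/, so it spirantizes to the fricative [x]. /zahoditededipoakib/ → zahozisezezifoaxib.
Rule 3 (regressive voicing assimilation): no segment meets the environment; /zahozisezezifoaxib/ is unchanged.
Rule 4 (intervocalic h-deletion): /h/ occurs between vowels /a/ and /o/, so it deletes. /zahozisezezifoaxib/ → zaozisezezifoaxib.

zaozisezezifoaxib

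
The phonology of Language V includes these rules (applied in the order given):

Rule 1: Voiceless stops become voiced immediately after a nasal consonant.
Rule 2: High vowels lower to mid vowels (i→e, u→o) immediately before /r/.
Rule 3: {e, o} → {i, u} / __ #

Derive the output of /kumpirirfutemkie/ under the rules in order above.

kumbererfutemgii

Rule 1 (post-nasal voicing): /p/ is a voiceless stop immediately after the nasal /m/, so it voices to [b]. /k/ is a voiceless stop immediately after the nasal /m/, so it voices to [g]. /kumpirirfutemkie/ → kumbirirfutemgie.
Rule 2 (pre-rhotic lowering): /i/ is a high vowel immediately before /r/, so it lowers to [e]. /i/ is a high vowel immediately before /r/, so it lowers to [e]. /kumbirirfutemgie/ → kumbererfutemgie.
Rule 3 (final vowel raising): /e/ is a mid vowel in word-final position, so it raises to [i]. /kumbererfutemgie/ → kumbererfutemgii.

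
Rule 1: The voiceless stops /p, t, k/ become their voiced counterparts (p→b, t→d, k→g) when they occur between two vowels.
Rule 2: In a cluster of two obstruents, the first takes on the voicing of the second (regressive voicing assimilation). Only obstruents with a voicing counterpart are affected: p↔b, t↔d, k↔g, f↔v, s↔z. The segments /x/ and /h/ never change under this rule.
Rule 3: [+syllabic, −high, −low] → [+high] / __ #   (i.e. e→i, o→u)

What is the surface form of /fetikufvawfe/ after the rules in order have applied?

Rule 1 (intervocalic voicing): /t/ is a voiceless stop between vowels /e/ and /i/, so it voices to [d]. /k/ is a voiceless stop between vowels /i/ and /u/, so it voices to [g]. /fetikufvawfe/ → fedigufvawfe.
Rule 2 (regressive voicing assimilation): /f/ precedes the voiced obstruent /v/, so it voices to [v] by assimilation. /fedigufvawfe/ → fediguvvawfe.
Rule 3 (final vowel raising): /e/ is a mid vowel in word-final position, so it raises to [i]. /fediguvvawfe/ → fediguvvawfi.

fediguvvawfi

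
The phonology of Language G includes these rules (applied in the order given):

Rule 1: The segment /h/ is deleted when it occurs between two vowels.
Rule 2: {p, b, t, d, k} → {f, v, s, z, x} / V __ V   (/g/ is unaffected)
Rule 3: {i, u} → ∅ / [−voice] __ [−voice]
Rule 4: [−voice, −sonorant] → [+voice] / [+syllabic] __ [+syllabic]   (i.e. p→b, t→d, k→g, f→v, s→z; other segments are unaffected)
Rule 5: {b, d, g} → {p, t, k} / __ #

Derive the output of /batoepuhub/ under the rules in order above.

bazoevuup

Rule 1 (intervocalic h-deletion): /h/ occurs between vowels /u/ and /u/, so it deletes. /batoepuhub/ → batoepuub.
Rule 2 (intervocalic spirantization): /t/ is a stop between vowels /a/ and /o/, so it spirantizes to the fricative [s]. /p/ is a stop between vowels /e/ and /u/, so it spirantizes to the fricative [f]. /batoepuub/ → basoefuub.
Rule 3 (high vowel syncope): no segment meets the environment; /basoefuub/ is unchanged.
Rule 4 (intervocalic voicing): /s/ is a voiceless obstruent between vowels /a/ and /o/, so it voices to [z]. /f/ is a voiceless obstruent between vowels /e/ and /u/, so it voices to [v]. /basoefuub/ → bazoevuub.
Rule 5 (final devoicing): /b/ is a voiced stop in word-final position, so it devoices to [p]. /bazoevuub/ → bazoevuup.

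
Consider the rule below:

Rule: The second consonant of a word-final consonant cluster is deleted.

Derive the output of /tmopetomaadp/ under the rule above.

/p/ is the second consonant of a word-final cluster /dp/, so it deletes.
The other instances of /t/, /m/, /p/, /d/ do not occur in the required environment and remain unchanged.
Surface form: [tmopetomaad].

tmopetomaad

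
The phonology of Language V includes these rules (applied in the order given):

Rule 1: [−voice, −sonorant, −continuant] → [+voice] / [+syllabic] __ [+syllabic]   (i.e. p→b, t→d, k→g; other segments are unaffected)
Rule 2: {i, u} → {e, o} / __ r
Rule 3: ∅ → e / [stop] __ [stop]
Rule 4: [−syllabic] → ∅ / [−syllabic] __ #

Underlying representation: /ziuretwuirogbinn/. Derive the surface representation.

zioretwuerogebin

Rule 1 (intervocalic voicing): no segment meets the environment; /ziuretwuirogbinn/ is unchanged.
Rule 2 (pre-rhotic lowering): /u/ is a high vowel immediately before /r/, so it lowers to [o]. /i/ is a high vowel immediately before /r/, so it lowers to [e]. /ziuretwuirogbinn/ → zioretwuerogbinn.
Rule 3 (stop-cluster e-epenthesis): /g/ and /b/ form a stop–stop cluster, so [e] is inserted between them. /zioretwuerogbinn/ → zioretwuerogebinn.
Rule 4 (final cluster simplification): /n/ is the second consonant of a word-final cluster /nn/, so it deletes. /zioretwuerogebinn/ → zioretwuerogebin.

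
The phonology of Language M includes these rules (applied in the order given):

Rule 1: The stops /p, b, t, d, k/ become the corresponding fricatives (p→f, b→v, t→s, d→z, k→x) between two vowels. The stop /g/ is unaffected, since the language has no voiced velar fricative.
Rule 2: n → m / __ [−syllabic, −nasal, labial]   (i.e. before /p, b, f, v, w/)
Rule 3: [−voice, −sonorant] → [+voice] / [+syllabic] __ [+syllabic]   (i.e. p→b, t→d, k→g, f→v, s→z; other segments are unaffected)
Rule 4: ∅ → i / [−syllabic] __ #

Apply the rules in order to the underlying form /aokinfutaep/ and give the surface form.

aoximfuzaepi

Rule 1 (intervocalic spirantization): /k/ is a stop between vowels /o/ and /i/, so it spirantizes to the fricative [x]. /t/ is a stop between vowels /u/ and /a/, so it spirantizes to the fricative [s]. /aokinfutaep/ → aoxinfusaep.
Rule 2 (nasal place assimilation): /n/ precedes the labial consonant /f/, so it assimilates in place to [m]. /aoxinfusaep/ → aoximfusaep.
Rule 3 (intervocalic voicing): /s/ is a voiceless obstruent between vowels /u/ and /a/, so it voices to [z]. /aoximfusaep/ → aoximfuzaep.
Rule 4 (final i-epenthesis): the form ends in the consonant /p/, so [i] is inserted word-finally. /aoximfuzaep/ → aoximfuzaepi.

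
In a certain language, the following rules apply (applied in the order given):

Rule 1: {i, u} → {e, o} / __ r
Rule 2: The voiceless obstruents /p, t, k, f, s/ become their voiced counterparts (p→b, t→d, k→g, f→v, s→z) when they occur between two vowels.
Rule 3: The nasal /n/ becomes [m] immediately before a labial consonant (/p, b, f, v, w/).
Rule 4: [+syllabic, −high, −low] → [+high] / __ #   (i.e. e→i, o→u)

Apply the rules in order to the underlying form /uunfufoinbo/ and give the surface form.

Rule 1 (pre-rhotic lowering): no segment meets the environment; /uunfufoinbo/ is unchanged.
Rule 2 (intervocalic voicing): /f/ is a voiceless obstruent between vowels /u/ and /o/, so it voices to [v]. /uunfufoinbo/ → uunfuvoinbo.
Rule 3 (nasal place assimilation): /n/ precedes the labial consonant /f/, so it assimilates in place to [m]. /n/ precedes the labial consonant /b/, so it assimilates in place to [m]. /uunfuvoinbo/ → uumfuvoimbo.
Rule 4 (final vowel raising): /o/ is a mid vowel in word-final position, so it raises to [u]. /uumfuvoimbo/ → uumfuvoimbu.

uumfuvoimbu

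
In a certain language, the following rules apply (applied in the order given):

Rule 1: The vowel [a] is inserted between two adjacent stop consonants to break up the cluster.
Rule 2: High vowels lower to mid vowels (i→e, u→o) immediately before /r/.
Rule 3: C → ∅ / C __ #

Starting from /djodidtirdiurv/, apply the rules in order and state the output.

djodidaterdior

Rule 1 (stop-cluster a-epenthesis): /d/ and /t/ form a stop–stop cluster, so [a] is inserted between them. /djodidtirdiurv/ → djodidatirdiurv.
Rule 2 (pre-rhotic lowering): /i/ is a high vowel immediately before /r/, so it lowers to [e]. /u/ is a high vowel immediately before /r/, so it lowers to [o]. /djodidatirdiurv/ → djodidaterdiorv.
Rule 3 (final cluster simplification): /v/ is the second consonant of a word-final cluster /rv/, so it deletes. /djodidaterdiorv/ → djodidaterdior.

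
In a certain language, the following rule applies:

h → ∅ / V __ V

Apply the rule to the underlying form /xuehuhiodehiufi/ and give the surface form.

/h/ occurs between vowels /e/ and /u/, so it deletes.
/h/ occurs between vowels /u/ and /i/, so it deletes.
/h/ occurs between vowels /e/ and /i/, so it deletes.
Surface form: [xueuiodeiufi].

xueuiodeiufi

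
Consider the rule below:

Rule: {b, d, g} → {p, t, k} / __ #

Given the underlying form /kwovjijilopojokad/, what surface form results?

kwovjijilopojokat

/d/ is a voiced stop in word-final position, so it devoices to [t].
Surface form: [kwovjijilopojokat].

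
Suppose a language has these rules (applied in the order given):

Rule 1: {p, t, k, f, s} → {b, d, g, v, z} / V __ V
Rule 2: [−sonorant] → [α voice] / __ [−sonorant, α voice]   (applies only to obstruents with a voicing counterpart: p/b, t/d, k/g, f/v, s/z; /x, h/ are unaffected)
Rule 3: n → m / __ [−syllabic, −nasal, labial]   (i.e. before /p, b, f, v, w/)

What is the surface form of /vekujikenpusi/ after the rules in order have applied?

vegujigempuzi

Rule 1 (intervocalic voicing): /k/ is a voiceless obstruent between vowels /e/ and /u/, so it voices to [g]. /k/ is a voiceless obstruent between vowels /i/ and /e/, so it voices to [g]. /s/ is a voiceless obstruent between vowels /u/ and /i/, so it voices to [z]. /vekujikenpusi/ → vegujigenpuzi.
Rule 2 (regressive voicing assimilation): no segment meets the environment; /vegujigenpuzi/ is unchanged.
Rule 3 (nasal place assimilation): /n/ precedes the labial consonant /p/, so it assimilates in place to [m]. /vegujigenpuzi/ → vegujigempuzi.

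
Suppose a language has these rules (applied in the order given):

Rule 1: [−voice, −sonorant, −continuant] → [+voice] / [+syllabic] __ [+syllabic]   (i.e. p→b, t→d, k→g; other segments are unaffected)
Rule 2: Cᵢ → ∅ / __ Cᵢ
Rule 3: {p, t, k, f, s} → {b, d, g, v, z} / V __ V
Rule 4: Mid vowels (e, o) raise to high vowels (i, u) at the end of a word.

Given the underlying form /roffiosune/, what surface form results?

roviozuni

Rule 1 (intervocalic voicing): no segment meets the environment; /roffiosune/ is unchanged.
Rule 2 (degemination): /ff/ is a geminate; the first /f/ deletes. /roffiosune/ → rofiosune.
Rule 3 (intervocalic voicing): /f/ is a voiceless obstruent between vowels /o/ and /i/, so it voices to [v]. /s/ is a voiceless obstruent between vowels /o/ and /u/, so it voices to [z]. /rofiosune/ → roviozune.
Rule 4 (final vowel raising): /e/ is a mid vowel in word-final position, so it raises to [i]. /roviozune/ → roviozuni.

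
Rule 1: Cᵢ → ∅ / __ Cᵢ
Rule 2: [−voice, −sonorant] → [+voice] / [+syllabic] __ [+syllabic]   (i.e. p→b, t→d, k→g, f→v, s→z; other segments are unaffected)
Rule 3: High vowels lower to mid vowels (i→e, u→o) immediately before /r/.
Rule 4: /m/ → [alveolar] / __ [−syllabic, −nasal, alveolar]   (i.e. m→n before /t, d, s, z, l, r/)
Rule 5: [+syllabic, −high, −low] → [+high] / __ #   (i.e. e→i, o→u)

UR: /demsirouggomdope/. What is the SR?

denserougondobi

Rule 1 (degemination): /gg/ is a geminate; the first /g/ deletes. /demsirouggomdope/ → demsirougomdope.
Rule 2 (intervocalic voicing): /p/ is a voiceless obstruent between vowels /o/ and /e/, so it voices to [b]. /demsirougomdope/ → demsirougomdobe.
Rule 3 (pre-rhotic lowering): /i/ is a high vowel immediately before /r/, so it lowers to [e]. /demsirougomdobe/ → demserougomdobe.
Rule 4 (nasal place assimilation): /m/ precedes the alveolar consonant /s/, so it assimilates in place to [n]. /m/ precedes the alveolar consonant /d/, so it assimilates in place to [n]. /demserougomdobe/ → denserougondobe.
Rule 5 (final vowel raising): /e/ is a mid vowel in word-final position, so it raises to [i]. /denserougondobe/ → denserougondobi.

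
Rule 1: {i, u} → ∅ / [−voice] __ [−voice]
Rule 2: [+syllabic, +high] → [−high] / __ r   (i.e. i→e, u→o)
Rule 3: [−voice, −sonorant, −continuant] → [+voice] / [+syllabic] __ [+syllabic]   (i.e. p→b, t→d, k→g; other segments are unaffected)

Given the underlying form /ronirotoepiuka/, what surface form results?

Rule 1 (high vowel syncope): no segment meets the environment; /ronirotoepiuka/ is unchanged.
Rule 2 (pre-rhotic lowering): /i/ is a high vowel immediately before /r/, so it lowers to [e]. /ronirotoepiuka/ → ronerotoepiuka.
Rule 3 (intervocalic voicing): /t/ is a voiceless stop between vowels /o/ and /o/, so it voices to [d]. /p/ is a voiceless stop between vowels /e/ and /i/, so it voices to [b]. /k/ is a voiceless stop between vowels /u/ and /a/, so it voices to [g]. /ronerotoepiuka/ → ronerodoebiuga.

ronerodoebiuga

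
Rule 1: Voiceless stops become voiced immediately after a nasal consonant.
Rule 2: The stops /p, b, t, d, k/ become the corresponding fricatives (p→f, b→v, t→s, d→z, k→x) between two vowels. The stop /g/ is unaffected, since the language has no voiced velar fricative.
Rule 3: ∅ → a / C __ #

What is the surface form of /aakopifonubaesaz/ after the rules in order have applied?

aaxofifonuvaesaza

Rule 1 (post-nasal voicing): no segment meets the environment; /aakopifonubaesaz/ is unchanged.
Rule 2 (intervocalic spirantization): /k/ is a stop between vowels /a/ and /o/, so it spirantizes to the fricative [x]. /p/ is a stop between vowels /o/ and /i/, so it spirantizes to the fricative [f]. /b/ is a stop between vowels /u/ and /a/, so it spirantizes to the fricative [v]. /aakopifonubaesaz/ → aaxofifonuvaesaz.
Rule 3 (final a-epenthesis): the form ends in the consonant /z/, so [a] is inserted word-finally. /aaxofifonuvaesaz/ → aaxofifonuvaesaza.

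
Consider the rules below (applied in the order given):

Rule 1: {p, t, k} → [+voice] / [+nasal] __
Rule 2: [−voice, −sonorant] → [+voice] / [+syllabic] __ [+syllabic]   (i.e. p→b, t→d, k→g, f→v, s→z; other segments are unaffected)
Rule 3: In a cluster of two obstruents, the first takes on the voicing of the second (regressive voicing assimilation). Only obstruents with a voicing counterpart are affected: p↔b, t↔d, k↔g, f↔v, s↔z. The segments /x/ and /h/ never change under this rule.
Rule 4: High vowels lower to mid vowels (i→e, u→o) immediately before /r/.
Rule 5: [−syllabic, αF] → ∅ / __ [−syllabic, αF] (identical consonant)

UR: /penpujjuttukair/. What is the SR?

Rule 1 (post-nasal voicing): /p/ is a voiceless stop immediately after the nasal /n/, so it voices to [b]. /penpujjuttukair/ → penbujjuttukair.
Rule 2 (intervocalic voicing): /k/ is a voiceless obstruent between vowels /u/ and /a/, so it voices to [g]. /penbujjuttukair/ → penbujjuttugair.
Rule 3 (regressive voicing assimilation): no segment meets the environment; /penbujjuttugair/ is unchanged.
Rule 4 (pre-rhotic lowering): /i/ is a high vowel immediately before /r/, so it lowers to [e]. /penbujjuttugair/ → penbujjuttugaer.
Rule 5 (degemination): /jj/ is a geminate; the first /j/ deletes. /tt/ is a geminate; the first /t/ deletes. /penbujjuttugaer/ → penbujutugaer.

penbujutugaer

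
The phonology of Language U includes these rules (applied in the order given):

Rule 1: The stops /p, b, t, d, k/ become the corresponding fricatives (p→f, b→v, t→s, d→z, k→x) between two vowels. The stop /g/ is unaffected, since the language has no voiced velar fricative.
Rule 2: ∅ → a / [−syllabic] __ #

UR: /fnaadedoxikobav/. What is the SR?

Rule 1 (intervocalic spirantization): /d/ is a stop between vowels /a/ and /e/, so it spirantizes to the fricative [z]. /d/ is a stop between vowels /e/ and /o/, so it spirantizes to the fricative [z]. /k/ is a stop between vowels /i/ and /o/, so it spirantizes to the fricative [x]. /b/ is a stop between vowels /o/ and /a/, so it spirantizes to the fricative [v]. /fnaadedoxikobav/ → fnaazezoxixovav.
Rule 2 (final a-epenthesis): the form ends in the consonant /v/, so [a] is inserted word-finally. /fnaazezoxixovav/ → fnaazezoxixovava.

fnaazezoxixovava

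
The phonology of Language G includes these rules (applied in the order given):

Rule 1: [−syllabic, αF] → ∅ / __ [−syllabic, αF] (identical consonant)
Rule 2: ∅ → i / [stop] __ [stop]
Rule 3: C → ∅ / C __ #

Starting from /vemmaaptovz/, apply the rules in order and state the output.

vemaapitov

Rule 1 (degemination): /mm/ is a geminate; the first /m/ deletes. /vemmaaptovz/ → vemaaptovz.
Rule 2 (stop-cluster i-epenthesis): /p/ and /t/ form a stop–stop cluster, so [i] is inserted between them. /vemaaptovz/ → vemaapitovz.
Rule 3 (final cluster simplification): /z/ is the second consonant of a word-final cluster /vz/, so it deletes. /vemaapitovz/ → vemaapitov.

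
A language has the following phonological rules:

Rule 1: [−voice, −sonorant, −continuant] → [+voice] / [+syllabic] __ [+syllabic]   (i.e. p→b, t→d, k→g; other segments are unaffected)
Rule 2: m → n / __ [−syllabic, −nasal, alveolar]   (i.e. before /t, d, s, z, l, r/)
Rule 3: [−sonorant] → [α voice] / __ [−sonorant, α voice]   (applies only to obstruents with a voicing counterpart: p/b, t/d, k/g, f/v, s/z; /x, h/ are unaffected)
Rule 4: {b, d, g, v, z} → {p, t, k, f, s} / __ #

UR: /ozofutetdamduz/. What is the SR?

Rule 1 (intervocalic voicing): /t/ is a voiceless stop between vowels /u/ and /e/, so it voices to [d]. /ozofutetdamduz/ → ozofudetdamduz.
Rule 2 (nasal place assimilation): /m/ precedes the alveolar consonant /d/, so it assimilates in place to [n]. /ozofudetdamduz/ → ozofudetdanduz.
Rule 3 (regressive voicing assimilation): /t/ precedes the voiced obstruent /d/, so it voices to [d] by assimilation. /ozofudetdanduz/ → ozofudeddanduz.
Rule 4 (final devoicing): /z/ is a voiced obstruent in word-final position, so it devoices to [s]. /ozofudeddanduz/ → ozofudeddandus.

ozofudeddandus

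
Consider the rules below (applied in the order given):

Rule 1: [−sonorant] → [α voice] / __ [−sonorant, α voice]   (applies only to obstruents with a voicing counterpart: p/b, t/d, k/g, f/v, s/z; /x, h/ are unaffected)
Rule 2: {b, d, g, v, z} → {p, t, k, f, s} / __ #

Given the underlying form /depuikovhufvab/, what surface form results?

Rule 1 (regressive voicing assimilation): /v/ precedes the voiceless obstruent /h/, so it devoices to [f] by assimilation. /f/ precedes the voiced obstruent /v/, so it voices to [v] by assimilation. /depuikovhufvab/ → depuikofhuvvab.
Rule 2 (final devoicing): /b/ is a voiced obstruent in word-final position, so it devoices to [p]. /depuikofhuvvab/ → depuikofhuvvap.

depuikofhuvvap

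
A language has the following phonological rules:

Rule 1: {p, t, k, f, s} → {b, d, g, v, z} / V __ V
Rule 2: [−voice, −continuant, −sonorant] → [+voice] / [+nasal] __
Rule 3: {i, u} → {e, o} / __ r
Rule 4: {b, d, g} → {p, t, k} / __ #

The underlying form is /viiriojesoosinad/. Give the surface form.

vieriojezoozinat

Rule 1 (intervocalic voicing): /s/ is a voiceless obstruent between vowels /e/ and /o/, so it voices to [z]. /s/ is a voiceless obstruent between vowels /o/ and /i/, so it voices to [z]. /viiriojesoosinad/ → viiriojezoozinad.
Rule 2 (post-nasal voicing): no segment meets the environment; /viiriojezoozinad/ is unchanged.
Rule 3 (pre-rhotic lowering): /i/ is a high vowel immediately before /r/, so it lowers to [e]. /viiriojezoozinad/ → vieriojezoozinad.
Rule 4 (final devoicing): /d/ is a voiced stop in word-final position, so it devoices to [t]. /vieriojezoozinad/ → vieriojezoozinat.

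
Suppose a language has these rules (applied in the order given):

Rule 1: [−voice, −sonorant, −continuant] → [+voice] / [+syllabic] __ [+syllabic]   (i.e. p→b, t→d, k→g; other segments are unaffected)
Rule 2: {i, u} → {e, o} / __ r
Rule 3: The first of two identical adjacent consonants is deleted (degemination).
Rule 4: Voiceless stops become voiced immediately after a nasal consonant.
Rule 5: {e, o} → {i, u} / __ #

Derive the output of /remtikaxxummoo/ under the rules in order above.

remdigaxumou

Rule 1 (intervocalic voicing): /k/ is a voiceless stop between vowels /i/ and /a/, so it voices to [g]. /remtikaxxummoo/ → remtigaxxummoo.
Rule 2 (pre-rhotic lowering): no segment meets the environment; /remtigaxxummoo/ is unchanged.
Rule 3 (degemination): /xx/ is a geminate; the first /x/ deletes. /mm/ is a geminate; the first /m/ deletes. /remtigaxxummoo/ → remtigaxumoo.
Rule 4 (post-nasal voicing): /t/ is a voiceless stop immediately after the nasal /m/, so it voices to [d]. /remtigaxumoo/ → remdigaxumoo.
Rule 5 (final vowel raising): /o/ is a mid vowel in word-final position, so it raises to [u]. /remdigaxumoo/ → remdigaxumou.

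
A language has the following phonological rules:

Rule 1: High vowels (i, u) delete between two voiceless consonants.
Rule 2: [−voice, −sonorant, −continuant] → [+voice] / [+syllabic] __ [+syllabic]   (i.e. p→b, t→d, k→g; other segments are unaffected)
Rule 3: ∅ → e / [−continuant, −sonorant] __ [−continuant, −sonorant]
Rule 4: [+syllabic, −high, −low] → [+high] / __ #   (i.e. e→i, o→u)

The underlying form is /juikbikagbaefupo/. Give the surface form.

Rule 1 (high vowel syncope): /u/ is a high vowel flanked by voiceless consonants /f/ and /p/, so it deletes. /juikbikagbaefupo/ → juikbikagbaefpo.
Rule 2 (intervocalic voicing): /k/ is a voiceless stop between vowels /i/ and /a/, so it voices to [g]. /juikbikagbaefpo/ → juikbigagbaefpo.
Rule 3 (stop-cluster e-epenthesis): /k/ and /b/ form a stop–stop cluster, so [e] is inserted between them. /g/ and /b/ form a stop–stop cluster, so [e] is inserted between them. /juikbigagbaefpo/ → juikebigagebaefpo.
Rule 4 (final vowel raising): /o/ is a mid vowel in word-final position, so it raises to [u]. /juikebigagebaefpo/ → juikebigagebaefpu.

juikebigagebaefpu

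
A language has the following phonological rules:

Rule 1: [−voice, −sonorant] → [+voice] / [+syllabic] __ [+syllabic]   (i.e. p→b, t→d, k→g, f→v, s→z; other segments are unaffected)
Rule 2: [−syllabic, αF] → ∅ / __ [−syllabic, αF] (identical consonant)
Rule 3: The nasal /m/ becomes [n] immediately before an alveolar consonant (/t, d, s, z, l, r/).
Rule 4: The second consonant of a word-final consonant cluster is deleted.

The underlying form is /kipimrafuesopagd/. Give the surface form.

kibinravuezobag

Rule 1 (intervocalic voicing): /p/ is a voiceless obstruent between vowels /i/ and /i/, so it voices to [b]. /f/ is a voiceless obstruent between vowels /a/ and /u/, so it voices to [v]. /s/ is a voiceless obstruent between vowels /e/ and /o/, so it voices to [z]. /p/ is a voiceless obstruent between vowels /o/ and /a/, so it voices to [b]. /kipimrafuesopagd/ → kibimravuezobagd.
Rule 2 (degemination): no segment meets the environment; /kibimravuezobagd/ is unchanged.
Rule 3 (nasal place assimilation): /m/ precedes the alveolar consonant /r/, so it assimilates in place to [n]. /kibimravuezobagd/ → kibinravuezobagd.
Rule 4 (final cluster simplification): /d/ is the second consonant of a word-final cluster /gd/, so it deletes. /kibinravuezobagd/ → kibinravuezobag.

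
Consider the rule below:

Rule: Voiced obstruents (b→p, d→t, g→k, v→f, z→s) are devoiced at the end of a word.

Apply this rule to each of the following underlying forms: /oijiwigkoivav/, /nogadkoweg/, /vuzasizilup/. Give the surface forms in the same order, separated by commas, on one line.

/oijiwigkoivav/: /v/ is a voiced obstruent in word-final position, so it devoices to [f]. → [oijiwigkoivaf].
/nogadkoweg/: /g/ is a voiced obstruent in word-final position, so it devoices to [k]. → [nogadkowek].
/vuzasizilup/: the rule's environment is not met; surfaces unchanged as [vuzasizilup].

oijiwigkoivaf, nogadkowek, vuzasizilup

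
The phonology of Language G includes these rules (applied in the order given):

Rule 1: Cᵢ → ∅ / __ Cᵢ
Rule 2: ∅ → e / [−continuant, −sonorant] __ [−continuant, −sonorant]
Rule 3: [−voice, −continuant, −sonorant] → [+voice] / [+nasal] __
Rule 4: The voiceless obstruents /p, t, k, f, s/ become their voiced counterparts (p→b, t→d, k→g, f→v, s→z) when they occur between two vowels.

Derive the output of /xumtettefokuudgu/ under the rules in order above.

xumdedevoguudegu

Rule 1 (degemination): /tt/ is a geminate; the first /t/ deletes. /xumtettefokuudgu/ → xumtetefokuudgu.
Rule 2 (stop-cluster e-epenthesis): /d/ and /g/ form a stop–stop cluster, so [e] is inserted between them. /xumtetefokuudgu/ → xumtetefokuudegu.
Rule 3 (post-nasal voicing): /t/ is a voiceless stop immediately after the nasal /m/, so it voices to [d]. /xumtetefokuudegu/ → xumdetefokuudegu.
Rule 4 (intervocalic voicing): /t/ is a voiceless obstruent between vowels /e/ and /e/, so it voices to [d]. /f/ is a voiceless obstruent between vowels /e/ and /o/, so it voices to [v]. /k/ is a voiceless obstruent between vowels /o/ and /u/, so it voices to [g]. /xumdetefokuudegu/ → xumdedevoguudegu.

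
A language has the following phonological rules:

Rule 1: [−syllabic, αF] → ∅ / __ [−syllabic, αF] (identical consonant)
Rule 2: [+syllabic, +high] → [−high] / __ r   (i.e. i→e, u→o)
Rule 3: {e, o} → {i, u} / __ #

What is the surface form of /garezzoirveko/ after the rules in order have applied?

Rule 1 (degemination): /zz/ is a geminate; the first /z/ deletes. /garezzoirveko/ → garezoirveko.
Rule 2 (pre-rhotic lowering): /i/ is a high vowel immediately before /r/, so it lowers to [e]. /garezoirveko/ → garezoerveko.
Rule 3 (final vowel raising): /o/ is a mid vowel in word-final position, so it raises to [u]. /garezoerveko/ → garezoerveku.

garezoerveku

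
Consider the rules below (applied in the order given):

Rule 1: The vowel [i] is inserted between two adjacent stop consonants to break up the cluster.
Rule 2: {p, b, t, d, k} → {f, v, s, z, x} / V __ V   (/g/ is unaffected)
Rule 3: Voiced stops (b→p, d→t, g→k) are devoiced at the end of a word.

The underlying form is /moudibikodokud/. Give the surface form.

mouzivixozoxut

Rule 1 (stop-cluster i-epenthesis): no segment meets the environment; /moudibikodokud/ is unchanged.
Rule 2 (intervocalic spirantization): /d/ is a stop between vowels /u/ and /i/, so it spirantizes to the fricative [z]. /b/ is a stop between vowels /i/ and /i/, so it spirantizes to the fricative [v]. /k/ is a stop between vowels /i/ and /o/, so it spirantizes to the fricative [x]. /d/ is a stop between vowels /o/ and /o/, so it spirantizes to the fricative [z]. /k/ is a stop between vowels /o/ and /u/, so it spirantizes to the fricative [x]. /moudibikodokud/ → mouzivixozoxud.
Rule 3 (final devoicing): /d/ is a voiced stop in word-final position, so it devoices to [t]. /mouzivixozoxud/ → mouzivixozoxut.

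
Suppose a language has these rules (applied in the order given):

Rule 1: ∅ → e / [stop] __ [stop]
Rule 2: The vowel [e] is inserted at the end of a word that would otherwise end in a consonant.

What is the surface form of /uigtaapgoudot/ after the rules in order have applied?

uigetaapegoudote

Rule 1 (stop-cluster e-epenthesis): /g/ and /t/ form a stop–stop cluster, so [e] is inserted between them. /p/ and /g/ form a stop–stop cluster, so [e] is inserted between them. /uigtaapgoudot/ → uigetaapegoudot.
Rule 2 (final e-epenthesis): the form ends in the consonant /t/, so [e] is inserted word-finally. /uigetaapegoudot/ → uigetaapegoudote.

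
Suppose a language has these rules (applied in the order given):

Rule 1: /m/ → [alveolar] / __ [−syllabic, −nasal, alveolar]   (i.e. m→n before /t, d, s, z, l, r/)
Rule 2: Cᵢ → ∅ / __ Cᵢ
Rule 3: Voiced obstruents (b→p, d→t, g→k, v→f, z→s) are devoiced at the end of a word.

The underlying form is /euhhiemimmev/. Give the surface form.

Rule 1 (nasal place assimilation): no segment meets the environment; /euhhiemimmev/ is unchanged.
Rule 2 (degemination): /hh/ is a geminate; the first /h/ deletes. /mm/ is a geminate; the first /m/ deletes. /euhhiemimmev/ → euhiemimev.
Rule 3 (final devoicing): /v/ is a voiced obstruent in word-final position, so it devoices to [f]. /euhiemimev/ → euhiemimef.

euhiemimef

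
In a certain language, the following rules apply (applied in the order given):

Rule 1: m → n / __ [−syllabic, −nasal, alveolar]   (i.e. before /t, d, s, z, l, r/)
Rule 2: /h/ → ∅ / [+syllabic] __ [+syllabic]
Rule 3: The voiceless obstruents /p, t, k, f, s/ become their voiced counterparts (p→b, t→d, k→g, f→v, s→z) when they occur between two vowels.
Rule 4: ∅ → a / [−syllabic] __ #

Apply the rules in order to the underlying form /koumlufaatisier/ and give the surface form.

kounluvaadiziera

Rule 1 (nasal place assimilation): /m/ precedes the alveolar consonant /l/, so it assimilates in place to [n]. /koumlufaatisier/ → kounlufaatisier.
Rule 2 (intervocalic h-deletion): no segment meets the environment; /kounlufaatisier/ is unchanged.
Rule 3 (intervocalic voicing): /f/ is a voiceless obstruent between vowels /u/ and /a/, so it voices to [v]. /t/ is a voiceless obstruent between vowels /a/ and /i/, so it voices to [d]. /s/ is a voiceless obstruent between vowels /i/ and /i/, so it voices to [z]. /kounlufaatisier/ → kounluvaadizier.
Rule 4 (final a-epenthesis): the form ends in the consonant /r/, so [a] is inserted word-finally. /kounluvaadizier/ → kounluvaadiziera.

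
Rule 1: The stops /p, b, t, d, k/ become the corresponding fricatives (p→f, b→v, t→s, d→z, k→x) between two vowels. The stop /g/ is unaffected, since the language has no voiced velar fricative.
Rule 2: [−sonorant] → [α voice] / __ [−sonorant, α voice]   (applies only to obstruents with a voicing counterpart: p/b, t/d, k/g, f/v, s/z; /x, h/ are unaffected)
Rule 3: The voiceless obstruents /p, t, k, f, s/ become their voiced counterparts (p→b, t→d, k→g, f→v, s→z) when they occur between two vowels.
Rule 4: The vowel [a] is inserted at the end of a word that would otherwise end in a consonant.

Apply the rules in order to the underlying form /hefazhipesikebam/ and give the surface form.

Rule 1 (intervocalic spirantization): /p/ is a stop between vowels /i/ and /e/, so it spirantizes to the fricative [f]. /k/ is a stop between vowels /i/ and /e/, so it spirantizes to the fricative [x]. /b/ is a stop between vowels /e/ and /a/, so it spirantizes to the fricative [v]. /hefazhipesikebam/ → hefazhifesixevam.
Rule 2 (regressive voicing assimilation): /z/ precedes the voiceless obstruent /h/, so it devoices to [s] by assimilation. /hefazhifesixevam/ → hefashifesixevam.
Rule 3 (intervocalic voicing): /f/ is a voiceless obstruent between vowels /e/ and /a/, so it voices to [v]. /f/ is a voiceless obstruent between vowels /i/ and /e/, so it voices to [v]. /s/ is a voiceless obstruent between vowels /e/ and /i/, so it voices to [z]. /hefashifesixevam/ → hevashivezixevam.
Rule 4 (final a-epenthesis): the form ends in the consonant /m/, so [a] is inserted word-finally. /hevashivezixevam/ → hevashivezixevama.

hevashivezixevama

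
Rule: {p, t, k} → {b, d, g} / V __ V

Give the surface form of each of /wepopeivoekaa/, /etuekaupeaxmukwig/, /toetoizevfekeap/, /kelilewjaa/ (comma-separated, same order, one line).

webobeivoegaa, eduegaubeaxmukwig, toedoizevfegeap, kelilewjaa

/wepopeivoekaa/: /p/ is a voiceless stop between vowels /e/ and /o/, so it voices to [b]. /p/ is a voiceless stop between vowels /o/ and /e/, so it voices to [b]. /k/ is a voiceless stop between vowels /e/ and /a/, so it voices to [g]. → [webobeivoegaa].
/etuekaupeaxmukwig/: /t/ is a voiceless stop between vowels /e/ and /u/, so it voices to [d]. /k/ is a voiceless stop between vowels /e/ and /a/, so it voices to [g]. /p/ is a voiceless stop between vowels /u/ and /e/, so it voices to [b]. → [eduegaubeaxmukwig].
/toetoizevfekeap/: /t/ is a voiceless stop between vowels /e/ and /o/, so it voices to [d]. /k/ is a voiceless stop between vowels /e/ and /e/, so it voices to [g]. → [toedoizevfegeap].
/kelilewjaa/: the rule's environment is not met; surfaces unchanged as [kelilewjaa].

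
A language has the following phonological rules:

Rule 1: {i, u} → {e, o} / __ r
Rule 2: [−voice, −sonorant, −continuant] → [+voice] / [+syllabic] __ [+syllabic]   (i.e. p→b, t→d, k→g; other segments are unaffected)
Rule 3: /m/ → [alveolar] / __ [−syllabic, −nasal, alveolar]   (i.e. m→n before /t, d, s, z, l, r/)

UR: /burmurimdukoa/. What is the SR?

bormorindugoa

Rule 1 (pre-rhotic lowering): /u/ is a high vowel immediately before /r/, so it lowers to [o]. /u/ is a high vowel immediately before /r/, so it lowers to [o]. /burmurimdukoa/ → bormorimdukoa.
Rule 2 (intervocalic voicing): /k/ is a voiceless stop between vowels /u/ and /o/, so it voices to [g]. /bormorimdukoa/ → bormorimdugoa.
Rule 3 (nasal place assimilation): /m/ precedes the alveolar consonant /d/, so it assimilates in place to [n]. /bormorimdugoa/ → bormorindugoa.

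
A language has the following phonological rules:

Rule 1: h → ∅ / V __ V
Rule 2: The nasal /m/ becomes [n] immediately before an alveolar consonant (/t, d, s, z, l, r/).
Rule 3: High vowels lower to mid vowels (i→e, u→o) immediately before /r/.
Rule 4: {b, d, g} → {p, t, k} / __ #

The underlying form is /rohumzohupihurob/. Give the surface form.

Rule 1 (intervocalic h-deletion): /h/ occurs between vowels /o/ and /u/, so it deletes. /h/ occurs between vowels /o/ and /u/, so it deletes. /h/ occurs between vowels /i/ and /u/, so it deletes. /rohumzohupihurob/ → roumzoupiurob.
Rule 2 (nasal place assimilation): /m/ precedes the alveolar consonant /z/, so it assimilates in place to [n]. /roumzoupiurob/ → rounzoupiurob.
Rule 3 (pre-rhotic lowering): /u/ is a high vowel immediately before /r/, so it lowers to [o]. /rounzoupiurob/ → rounzoupiorob.
Rule 4 (final devoicing): /b/ is a voiced stop in word-final position, so it devoices to [p]. /rounzoupiorob/ → rounzoupiorop.

rounzoupiorop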